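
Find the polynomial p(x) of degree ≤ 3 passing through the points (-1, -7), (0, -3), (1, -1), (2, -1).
-x**2 + 3*x - 3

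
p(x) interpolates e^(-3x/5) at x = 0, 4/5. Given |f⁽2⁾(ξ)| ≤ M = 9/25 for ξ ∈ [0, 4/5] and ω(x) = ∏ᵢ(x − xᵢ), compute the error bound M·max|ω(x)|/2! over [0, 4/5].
18/625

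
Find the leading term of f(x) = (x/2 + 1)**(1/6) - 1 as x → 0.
x/12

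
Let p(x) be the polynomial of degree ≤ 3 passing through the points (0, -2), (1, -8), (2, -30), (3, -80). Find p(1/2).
-15/4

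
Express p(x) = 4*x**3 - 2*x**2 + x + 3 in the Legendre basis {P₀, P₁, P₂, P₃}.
(7/3)P₀ + (17/5)P₁ + (-4/3)P₂ + (8/5)P₃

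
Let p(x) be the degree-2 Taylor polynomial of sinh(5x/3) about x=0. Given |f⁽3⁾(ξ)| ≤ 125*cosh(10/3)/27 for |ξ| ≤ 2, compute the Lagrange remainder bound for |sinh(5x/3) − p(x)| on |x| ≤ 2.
500*cosh(10/3)/81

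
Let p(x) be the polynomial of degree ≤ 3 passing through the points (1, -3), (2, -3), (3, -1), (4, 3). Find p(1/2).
-9/4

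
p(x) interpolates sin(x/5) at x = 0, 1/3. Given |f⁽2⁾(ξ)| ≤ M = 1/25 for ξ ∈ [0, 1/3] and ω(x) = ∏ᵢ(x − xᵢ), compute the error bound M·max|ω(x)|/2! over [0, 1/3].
1/1800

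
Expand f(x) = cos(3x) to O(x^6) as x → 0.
1 - 9*x**2/2 + 27*x**4/8 + O(x**6)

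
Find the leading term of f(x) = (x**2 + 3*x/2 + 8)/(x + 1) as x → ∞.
x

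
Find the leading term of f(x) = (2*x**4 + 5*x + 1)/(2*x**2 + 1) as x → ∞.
x**2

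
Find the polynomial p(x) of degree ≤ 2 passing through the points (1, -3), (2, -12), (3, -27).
-3*x**2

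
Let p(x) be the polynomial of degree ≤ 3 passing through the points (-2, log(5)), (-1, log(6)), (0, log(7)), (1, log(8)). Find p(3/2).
log(384*2**(7/8)*3**(5/16)*4730908711279296875**(1/16)/1715)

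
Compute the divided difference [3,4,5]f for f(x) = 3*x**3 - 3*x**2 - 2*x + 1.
33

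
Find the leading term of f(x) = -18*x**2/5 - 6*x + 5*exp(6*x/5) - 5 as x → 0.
36*x**3/25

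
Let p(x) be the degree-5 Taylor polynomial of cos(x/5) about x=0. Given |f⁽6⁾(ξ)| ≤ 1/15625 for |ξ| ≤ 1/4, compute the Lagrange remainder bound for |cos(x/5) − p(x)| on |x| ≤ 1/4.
1/46080000000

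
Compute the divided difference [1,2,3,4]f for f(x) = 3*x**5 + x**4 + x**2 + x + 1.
205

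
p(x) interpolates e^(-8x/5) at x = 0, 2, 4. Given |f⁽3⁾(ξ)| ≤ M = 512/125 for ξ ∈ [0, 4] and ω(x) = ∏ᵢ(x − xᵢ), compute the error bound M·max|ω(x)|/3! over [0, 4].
4096*sqrt(3)/3375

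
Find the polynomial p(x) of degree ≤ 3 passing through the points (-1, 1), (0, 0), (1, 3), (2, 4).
-x**3 + 2*x**2 + 2*x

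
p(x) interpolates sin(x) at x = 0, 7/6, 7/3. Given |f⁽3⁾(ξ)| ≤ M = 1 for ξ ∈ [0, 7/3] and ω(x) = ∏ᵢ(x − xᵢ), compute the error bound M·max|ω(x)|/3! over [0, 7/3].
343*sqrt(3)/5832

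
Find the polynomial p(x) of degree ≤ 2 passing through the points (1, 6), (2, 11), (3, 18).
x**2 + 2*x + 3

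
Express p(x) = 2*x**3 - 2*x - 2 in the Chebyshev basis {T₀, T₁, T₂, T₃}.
(-2)T₀ + (-1/2)T₁ + (1/2)T₃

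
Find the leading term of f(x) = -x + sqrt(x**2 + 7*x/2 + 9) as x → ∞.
7/4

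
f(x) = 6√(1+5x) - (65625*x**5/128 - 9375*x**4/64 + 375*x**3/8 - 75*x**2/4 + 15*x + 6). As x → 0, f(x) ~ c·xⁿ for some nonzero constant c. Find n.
6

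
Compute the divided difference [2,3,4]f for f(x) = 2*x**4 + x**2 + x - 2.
111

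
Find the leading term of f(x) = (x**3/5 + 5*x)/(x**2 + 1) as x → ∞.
x/5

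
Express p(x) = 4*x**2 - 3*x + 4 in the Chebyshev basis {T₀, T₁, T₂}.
(6)T₀ + (-3)T₁ + (2)T₂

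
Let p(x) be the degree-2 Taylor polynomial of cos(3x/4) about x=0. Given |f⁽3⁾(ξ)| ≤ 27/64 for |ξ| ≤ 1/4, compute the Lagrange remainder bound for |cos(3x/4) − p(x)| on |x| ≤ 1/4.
9/8192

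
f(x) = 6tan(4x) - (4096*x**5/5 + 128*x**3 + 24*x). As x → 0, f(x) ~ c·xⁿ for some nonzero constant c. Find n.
7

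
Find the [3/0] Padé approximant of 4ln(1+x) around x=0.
2*x*(2*x**2 - 3*x + 6)/3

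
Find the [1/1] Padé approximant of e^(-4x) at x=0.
(1 - 2*x)/(2*x + 1)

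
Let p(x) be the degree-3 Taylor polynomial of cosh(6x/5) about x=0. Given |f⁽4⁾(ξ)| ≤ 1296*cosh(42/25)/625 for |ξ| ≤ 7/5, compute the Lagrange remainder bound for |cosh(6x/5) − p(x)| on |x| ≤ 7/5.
129654*cosh(42/25)/390625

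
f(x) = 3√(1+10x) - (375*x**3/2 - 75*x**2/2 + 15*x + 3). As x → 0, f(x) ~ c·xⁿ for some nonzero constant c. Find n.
4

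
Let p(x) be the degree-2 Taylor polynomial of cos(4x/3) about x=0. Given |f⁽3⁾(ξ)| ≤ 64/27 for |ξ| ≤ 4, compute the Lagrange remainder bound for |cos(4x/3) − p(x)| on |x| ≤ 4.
2048/81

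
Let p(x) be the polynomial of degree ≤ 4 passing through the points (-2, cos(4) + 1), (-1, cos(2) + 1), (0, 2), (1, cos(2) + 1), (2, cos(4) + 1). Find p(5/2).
175*cos(4)/64 - 75*cos(2)/16 + 253/64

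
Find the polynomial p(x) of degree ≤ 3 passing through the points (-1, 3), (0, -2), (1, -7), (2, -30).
-3*x**3 - 2*x - 2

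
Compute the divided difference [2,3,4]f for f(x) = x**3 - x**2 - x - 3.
8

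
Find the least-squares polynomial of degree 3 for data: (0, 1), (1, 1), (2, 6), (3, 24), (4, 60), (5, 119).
47/42 + (-419/252)x + (4/21)x² + (35/36)x³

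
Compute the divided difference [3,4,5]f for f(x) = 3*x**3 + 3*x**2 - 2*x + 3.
39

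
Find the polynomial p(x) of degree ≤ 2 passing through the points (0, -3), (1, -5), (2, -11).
-2*x**2 - 3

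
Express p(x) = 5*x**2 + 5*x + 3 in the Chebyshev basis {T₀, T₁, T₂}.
(11/2)T₀ + (5)T₁ + (5/2)T₂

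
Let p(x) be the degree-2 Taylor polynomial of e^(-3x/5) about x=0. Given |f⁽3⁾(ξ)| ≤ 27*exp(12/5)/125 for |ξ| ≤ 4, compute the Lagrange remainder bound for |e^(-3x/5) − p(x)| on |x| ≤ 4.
288*exp(12/5)/125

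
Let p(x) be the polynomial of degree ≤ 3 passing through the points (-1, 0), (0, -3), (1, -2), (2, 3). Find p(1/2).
-3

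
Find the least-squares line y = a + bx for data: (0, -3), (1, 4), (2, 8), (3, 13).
a = -23/10, b = 26/5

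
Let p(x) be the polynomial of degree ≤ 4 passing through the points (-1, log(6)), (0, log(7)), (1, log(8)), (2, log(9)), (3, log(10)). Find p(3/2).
log(4*15**(123/128)*2**(3/32)*7**(27/32)/35)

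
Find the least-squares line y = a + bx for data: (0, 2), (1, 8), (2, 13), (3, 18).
a = 23/10, b = 53/10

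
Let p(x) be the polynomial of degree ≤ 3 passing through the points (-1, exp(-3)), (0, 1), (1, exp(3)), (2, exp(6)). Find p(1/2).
((-exp(6) + 9 + 9*exp(3))*exp(3) - 1)*exp(-3)/16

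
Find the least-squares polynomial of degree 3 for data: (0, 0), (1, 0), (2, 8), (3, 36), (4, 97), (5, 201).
1/18 + (-289/756)x + (-451/252)x² + (107/54)x³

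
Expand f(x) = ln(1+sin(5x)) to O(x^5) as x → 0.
5*x - 25*x**2/2 + 125*x**3/6 - 625*x**4/12 + O(x**5)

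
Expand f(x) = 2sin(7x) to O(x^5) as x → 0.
14*x - 343*x**3/3 + O(x**5)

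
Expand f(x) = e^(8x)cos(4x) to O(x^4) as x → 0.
1 + 8*x + 24*x**2 + 64*x**3/3 + O(x**4)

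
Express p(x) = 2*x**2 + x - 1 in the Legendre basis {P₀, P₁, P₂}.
(-1/3)P₀ + P₁ + (4/3)P₂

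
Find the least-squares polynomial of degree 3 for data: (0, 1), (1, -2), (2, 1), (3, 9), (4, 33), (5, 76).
7/9 + (-314/189)x + (-151/126)x² + (49/54)x³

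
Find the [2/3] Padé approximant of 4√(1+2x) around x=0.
(7*x**2 + 56*x/5 + 4)/(-x**3/20 + 9*x**2/20 + 9*x/5 + 1)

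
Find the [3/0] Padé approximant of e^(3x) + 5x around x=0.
9*x**3/2 + 9*x**2/2 + 8*x + 1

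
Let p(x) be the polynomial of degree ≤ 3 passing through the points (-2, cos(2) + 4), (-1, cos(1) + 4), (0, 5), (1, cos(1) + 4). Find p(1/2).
cos(2)/16 + 79/16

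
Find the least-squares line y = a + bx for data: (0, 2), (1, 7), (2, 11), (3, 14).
a = 5/2, b = 4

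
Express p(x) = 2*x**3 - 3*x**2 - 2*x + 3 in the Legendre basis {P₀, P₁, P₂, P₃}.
(2)P₀ + (-4/5)P₁ + (-2)P₂ + (4/5)P₃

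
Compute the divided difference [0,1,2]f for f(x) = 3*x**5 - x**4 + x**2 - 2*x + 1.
39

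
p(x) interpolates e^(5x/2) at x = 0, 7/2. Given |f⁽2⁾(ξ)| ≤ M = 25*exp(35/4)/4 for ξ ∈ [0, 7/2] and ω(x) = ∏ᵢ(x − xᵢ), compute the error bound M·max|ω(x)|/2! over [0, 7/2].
1225*exp(35/4)/128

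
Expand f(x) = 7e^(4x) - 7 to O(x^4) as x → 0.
28*x + 56*x**2 + 224*x**3/3 + O(x**4)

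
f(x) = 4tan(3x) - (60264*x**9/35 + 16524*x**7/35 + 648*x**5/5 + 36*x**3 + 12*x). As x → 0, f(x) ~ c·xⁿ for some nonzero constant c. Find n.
11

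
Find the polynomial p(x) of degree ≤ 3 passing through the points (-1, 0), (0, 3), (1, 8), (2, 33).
3*x**3 + x**2 + x + 3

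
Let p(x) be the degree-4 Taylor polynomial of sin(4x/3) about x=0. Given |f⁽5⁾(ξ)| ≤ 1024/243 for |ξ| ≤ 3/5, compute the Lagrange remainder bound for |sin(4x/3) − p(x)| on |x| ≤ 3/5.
128/46875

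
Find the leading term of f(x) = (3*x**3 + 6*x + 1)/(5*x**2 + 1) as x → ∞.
3*x/5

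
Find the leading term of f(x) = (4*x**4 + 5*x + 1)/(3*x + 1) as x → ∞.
4*x**3/3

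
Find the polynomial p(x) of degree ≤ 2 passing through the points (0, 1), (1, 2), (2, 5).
x**2 + 1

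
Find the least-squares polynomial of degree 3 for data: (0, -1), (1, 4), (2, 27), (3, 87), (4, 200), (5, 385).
-41/42 + (377/252)x + (5/12)x² + (53/18)x³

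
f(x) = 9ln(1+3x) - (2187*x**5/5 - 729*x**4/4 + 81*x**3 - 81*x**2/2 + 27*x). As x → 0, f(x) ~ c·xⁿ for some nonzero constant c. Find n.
6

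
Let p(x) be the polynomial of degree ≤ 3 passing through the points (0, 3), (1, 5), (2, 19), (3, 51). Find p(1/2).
23/8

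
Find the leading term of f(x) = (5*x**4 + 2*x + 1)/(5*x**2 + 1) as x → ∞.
x**2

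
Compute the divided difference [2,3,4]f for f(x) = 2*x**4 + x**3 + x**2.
120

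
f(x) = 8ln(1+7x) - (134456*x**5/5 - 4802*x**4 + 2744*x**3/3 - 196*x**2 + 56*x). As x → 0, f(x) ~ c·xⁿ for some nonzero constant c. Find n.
6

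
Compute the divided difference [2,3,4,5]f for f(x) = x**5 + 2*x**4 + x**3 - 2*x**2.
154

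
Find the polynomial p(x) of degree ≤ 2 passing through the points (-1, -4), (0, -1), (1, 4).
x**2 + 4*x - 1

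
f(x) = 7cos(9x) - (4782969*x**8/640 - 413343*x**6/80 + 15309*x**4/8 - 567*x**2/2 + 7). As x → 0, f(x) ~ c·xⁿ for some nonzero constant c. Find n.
10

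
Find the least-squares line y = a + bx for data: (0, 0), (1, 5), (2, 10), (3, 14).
a = 1/5, b = 47/10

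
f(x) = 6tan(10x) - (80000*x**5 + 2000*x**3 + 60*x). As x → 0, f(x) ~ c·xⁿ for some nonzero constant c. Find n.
7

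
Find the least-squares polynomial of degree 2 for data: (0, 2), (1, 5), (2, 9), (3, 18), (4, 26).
68/35 + (127/70)x + (15/14)x²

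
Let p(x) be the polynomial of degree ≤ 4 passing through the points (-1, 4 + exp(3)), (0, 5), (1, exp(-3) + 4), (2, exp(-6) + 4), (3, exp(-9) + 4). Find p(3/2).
(-5 + 60*exp(3) + 90*exp(6) + 3*(exp(3) + 164)*exp(9))*exp(-9)/128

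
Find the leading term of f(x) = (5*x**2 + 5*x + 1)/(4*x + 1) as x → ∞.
5*x/4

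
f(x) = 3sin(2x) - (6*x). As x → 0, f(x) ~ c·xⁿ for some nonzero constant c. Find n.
3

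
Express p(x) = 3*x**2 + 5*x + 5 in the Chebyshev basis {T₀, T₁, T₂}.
(13/2)T₀ + (5)T₁ + (3/2)T₂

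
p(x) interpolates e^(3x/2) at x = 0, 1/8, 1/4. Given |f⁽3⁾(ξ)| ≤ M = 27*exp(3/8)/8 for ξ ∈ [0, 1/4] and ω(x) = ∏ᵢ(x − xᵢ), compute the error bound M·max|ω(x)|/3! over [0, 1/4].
sqrt(3)*exp(3/8)/4096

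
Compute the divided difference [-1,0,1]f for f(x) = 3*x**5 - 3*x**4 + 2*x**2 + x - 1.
-1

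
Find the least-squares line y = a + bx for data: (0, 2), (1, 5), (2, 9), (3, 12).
a = 19/10, b = 17/5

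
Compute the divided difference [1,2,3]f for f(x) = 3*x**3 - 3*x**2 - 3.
15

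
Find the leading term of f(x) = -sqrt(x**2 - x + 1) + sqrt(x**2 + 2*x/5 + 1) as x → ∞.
7/10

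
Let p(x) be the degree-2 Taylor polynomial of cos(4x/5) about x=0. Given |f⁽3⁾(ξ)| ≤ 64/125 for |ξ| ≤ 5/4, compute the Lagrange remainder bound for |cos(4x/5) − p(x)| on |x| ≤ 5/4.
1/6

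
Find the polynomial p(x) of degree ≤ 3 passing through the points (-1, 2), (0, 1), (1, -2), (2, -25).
-3*x**3 - x**2 + x + 1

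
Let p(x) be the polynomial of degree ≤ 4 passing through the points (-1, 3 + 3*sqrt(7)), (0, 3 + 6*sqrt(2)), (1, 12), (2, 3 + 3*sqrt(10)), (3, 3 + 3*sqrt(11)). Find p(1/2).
-15*sqrt(10)/32 - 15*sqrt(7)/128 + 9*sqrt(11)/128 + 45*sqrt(2)/16 + 597/64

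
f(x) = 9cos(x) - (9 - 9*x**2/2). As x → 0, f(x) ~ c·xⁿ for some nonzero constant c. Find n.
4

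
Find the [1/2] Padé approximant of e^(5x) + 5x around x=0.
(185*x/21 + 1)/(-25*x**2/42 - 25*x/21 + 1)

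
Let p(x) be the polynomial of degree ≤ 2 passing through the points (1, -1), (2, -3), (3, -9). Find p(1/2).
-3/2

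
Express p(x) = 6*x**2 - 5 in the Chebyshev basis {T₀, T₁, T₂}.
(-2)T₀ + (3)T₂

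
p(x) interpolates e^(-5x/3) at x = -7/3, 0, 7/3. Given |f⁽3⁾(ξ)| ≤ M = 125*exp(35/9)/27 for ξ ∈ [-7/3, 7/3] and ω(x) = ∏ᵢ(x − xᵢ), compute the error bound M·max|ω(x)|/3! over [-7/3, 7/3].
42875*sqrt(3)*exp(35/9)/19683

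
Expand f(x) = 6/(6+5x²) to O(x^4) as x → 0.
1 - 5*x**2/6 + O(x**4)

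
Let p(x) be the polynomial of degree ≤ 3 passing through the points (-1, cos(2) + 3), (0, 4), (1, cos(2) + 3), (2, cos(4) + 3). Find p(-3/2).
7*cos(2)/2 - 5*cos(4)/16 + 13/16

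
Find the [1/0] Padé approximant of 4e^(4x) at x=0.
16*x + 4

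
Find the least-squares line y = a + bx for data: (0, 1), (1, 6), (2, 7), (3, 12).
a = 7/5, b = 17/5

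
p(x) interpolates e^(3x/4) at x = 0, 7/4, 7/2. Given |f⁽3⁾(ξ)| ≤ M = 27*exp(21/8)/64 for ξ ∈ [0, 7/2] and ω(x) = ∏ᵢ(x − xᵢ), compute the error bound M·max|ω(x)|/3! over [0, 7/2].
343*sqrt(3)*exp(21/8)/4096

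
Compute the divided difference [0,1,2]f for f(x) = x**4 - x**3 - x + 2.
4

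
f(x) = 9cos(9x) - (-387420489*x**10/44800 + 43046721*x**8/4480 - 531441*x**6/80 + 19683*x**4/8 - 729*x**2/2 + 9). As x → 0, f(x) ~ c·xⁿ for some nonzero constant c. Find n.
12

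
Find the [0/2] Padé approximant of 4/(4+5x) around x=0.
1/(5*x/4 + 1)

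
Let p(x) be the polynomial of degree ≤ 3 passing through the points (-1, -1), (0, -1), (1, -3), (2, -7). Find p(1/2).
-7/4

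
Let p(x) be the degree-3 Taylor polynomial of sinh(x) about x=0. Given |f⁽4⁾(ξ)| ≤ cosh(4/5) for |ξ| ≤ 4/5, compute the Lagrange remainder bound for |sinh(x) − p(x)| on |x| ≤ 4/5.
32*cosh(4/5)/1875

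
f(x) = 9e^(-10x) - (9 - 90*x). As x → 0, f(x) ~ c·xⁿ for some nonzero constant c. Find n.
2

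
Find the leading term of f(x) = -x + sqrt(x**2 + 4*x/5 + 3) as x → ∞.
2/5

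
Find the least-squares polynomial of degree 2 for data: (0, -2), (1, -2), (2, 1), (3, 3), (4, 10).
-68/35 + (-57/70)x + (13/14)x²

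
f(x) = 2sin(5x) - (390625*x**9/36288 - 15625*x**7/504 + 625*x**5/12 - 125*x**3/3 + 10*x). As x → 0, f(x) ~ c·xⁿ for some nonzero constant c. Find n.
11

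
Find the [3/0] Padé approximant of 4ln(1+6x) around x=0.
24*x*(12*x**2 - 3*x + 1)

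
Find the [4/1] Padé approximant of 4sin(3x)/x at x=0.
81*x**4/10 - 18*x**2 + 12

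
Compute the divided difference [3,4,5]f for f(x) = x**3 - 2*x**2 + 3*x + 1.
10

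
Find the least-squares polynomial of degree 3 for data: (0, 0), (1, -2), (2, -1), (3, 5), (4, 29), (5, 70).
1/126 + (-571/756)x + (-263/126)x² + (109/108)x³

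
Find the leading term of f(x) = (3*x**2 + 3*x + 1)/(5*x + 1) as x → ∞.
3*x/5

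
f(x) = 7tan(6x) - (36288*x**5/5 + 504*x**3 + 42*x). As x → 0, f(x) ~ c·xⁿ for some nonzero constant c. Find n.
7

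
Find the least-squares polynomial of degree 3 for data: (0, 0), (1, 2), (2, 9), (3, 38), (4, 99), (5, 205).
23/126 + (1429/756)x + (-713/252)x² + (115/54)x³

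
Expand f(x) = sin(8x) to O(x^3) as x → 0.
8*x + O(x**3)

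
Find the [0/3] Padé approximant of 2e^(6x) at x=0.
2/(-36*x**3 + 18*x**2 - 6*x + 1)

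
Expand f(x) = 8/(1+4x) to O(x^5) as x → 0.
8 - 32*x + 128*x**2 - 512*x**3 + 2048*x**4 + O(x**5)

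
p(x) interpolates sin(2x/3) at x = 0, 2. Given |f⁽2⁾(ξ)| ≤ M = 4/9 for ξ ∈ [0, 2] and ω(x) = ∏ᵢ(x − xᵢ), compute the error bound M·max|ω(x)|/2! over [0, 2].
2/9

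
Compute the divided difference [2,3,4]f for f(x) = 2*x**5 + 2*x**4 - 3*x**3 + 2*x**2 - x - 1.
655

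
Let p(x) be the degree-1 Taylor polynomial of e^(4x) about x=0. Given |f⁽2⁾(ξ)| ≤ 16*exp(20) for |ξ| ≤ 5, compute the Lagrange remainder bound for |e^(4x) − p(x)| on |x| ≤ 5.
200*exp(20)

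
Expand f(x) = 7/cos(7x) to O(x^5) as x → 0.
7 + 343*x**2/2 + 84035*x**4/24 + O(x**5)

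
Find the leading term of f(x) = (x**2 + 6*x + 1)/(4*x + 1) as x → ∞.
x/4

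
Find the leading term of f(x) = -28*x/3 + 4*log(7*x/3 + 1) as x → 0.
-98*x**2/9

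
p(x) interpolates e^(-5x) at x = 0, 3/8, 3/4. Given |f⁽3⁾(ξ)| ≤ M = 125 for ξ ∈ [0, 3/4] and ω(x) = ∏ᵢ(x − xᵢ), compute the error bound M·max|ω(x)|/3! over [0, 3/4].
125*sqrt(3)/512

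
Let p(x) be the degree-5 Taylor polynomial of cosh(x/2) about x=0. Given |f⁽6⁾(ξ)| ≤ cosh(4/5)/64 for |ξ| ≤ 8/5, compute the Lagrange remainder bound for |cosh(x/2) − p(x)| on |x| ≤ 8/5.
256*cosh(4/5)/703125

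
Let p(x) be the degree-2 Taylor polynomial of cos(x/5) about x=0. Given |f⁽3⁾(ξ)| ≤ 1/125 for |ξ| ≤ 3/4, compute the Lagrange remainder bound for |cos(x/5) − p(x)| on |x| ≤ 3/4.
9/16000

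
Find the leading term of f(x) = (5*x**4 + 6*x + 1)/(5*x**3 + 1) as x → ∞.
x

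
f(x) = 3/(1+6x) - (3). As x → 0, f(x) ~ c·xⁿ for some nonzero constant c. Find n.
1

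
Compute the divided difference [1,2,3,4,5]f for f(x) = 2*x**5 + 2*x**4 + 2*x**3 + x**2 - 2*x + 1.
32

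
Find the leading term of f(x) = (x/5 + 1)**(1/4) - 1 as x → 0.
x/20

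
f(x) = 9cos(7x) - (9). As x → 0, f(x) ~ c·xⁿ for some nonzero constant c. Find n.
2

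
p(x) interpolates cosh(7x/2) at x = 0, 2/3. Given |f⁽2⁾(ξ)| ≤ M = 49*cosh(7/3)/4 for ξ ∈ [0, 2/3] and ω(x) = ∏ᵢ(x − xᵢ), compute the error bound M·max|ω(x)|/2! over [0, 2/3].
49*cosh(7/3)/72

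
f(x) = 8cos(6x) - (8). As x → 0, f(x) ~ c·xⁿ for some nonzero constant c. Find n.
2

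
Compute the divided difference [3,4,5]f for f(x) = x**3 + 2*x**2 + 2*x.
14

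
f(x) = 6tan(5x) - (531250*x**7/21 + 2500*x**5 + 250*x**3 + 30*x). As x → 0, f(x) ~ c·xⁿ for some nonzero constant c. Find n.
9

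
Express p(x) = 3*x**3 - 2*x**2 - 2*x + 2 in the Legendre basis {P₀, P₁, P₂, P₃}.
(4/3)P₀ + (-1/5)P₁ + (-4/3)P₂ + (6/5)P₃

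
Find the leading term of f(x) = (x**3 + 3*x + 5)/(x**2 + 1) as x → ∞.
x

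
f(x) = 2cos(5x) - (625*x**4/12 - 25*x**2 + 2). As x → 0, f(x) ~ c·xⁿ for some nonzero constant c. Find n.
6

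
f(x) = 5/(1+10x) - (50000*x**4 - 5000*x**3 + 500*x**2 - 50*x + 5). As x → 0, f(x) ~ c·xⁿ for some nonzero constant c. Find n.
5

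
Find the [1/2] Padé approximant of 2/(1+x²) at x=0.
2/(x**2 + 1)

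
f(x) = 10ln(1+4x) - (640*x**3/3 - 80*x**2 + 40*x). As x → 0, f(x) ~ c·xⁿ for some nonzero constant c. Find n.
4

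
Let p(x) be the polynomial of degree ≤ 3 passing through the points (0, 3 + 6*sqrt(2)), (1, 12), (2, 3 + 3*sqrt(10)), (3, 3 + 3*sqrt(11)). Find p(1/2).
-15*sqrt(10)/16 + 3*sqrt(11)/16 + 15*sqrt(2)/8 + 183/16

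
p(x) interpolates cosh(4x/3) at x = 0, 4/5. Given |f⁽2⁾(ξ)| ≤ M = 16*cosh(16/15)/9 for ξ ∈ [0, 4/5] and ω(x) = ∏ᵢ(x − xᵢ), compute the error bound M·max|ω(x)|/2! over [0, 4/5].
32*cosh(16/15)/225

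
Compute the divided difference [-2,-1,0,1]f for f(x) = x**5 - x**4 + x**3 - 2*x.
8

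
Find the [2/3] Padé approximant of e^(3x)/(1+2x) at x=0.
(123*x**2/140 + 54*x/35 + 1)/(183*x**3/140 - 303*x**2/140 + 19*x/35 + 1)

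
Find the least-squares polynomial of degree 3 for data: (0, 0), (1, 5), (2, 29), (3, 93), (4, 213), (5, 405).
25/126 + (-415/756)x + (229/126)x² + (313/108)x³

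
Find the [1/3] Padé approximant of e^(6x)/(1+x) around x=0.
(x + 1)/(-6*x**3 + 7*x**2 - 4*x + 1)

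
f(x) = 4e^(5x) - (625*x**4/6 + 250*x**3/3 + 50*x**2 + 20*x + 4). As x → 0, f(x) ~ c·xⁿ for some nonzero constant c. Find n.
5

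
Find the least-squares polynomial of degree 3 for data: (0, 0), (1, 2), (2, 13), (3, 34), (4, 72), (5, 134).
-5/21 + (94/63)x + (13/21)x² + (8/9)x³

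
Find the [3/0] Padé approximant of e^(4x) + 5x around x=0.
32*x**3/3 + 8*x**2 + 9*x + 1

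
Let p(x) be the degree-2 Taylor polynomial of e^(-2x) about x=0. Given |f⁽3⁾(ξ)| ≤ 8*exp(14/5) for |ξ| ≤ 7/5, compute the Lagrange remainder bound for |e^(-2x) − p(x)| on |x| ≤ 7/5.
1372*exp(14/5)/375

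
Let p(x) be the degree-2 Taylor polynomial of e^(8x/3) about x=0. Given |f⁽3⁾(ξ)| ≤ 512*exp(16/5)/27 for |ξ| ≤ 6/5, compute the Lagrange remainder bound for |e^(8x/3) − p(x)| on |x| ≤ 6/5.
2048*exp(16/5)/375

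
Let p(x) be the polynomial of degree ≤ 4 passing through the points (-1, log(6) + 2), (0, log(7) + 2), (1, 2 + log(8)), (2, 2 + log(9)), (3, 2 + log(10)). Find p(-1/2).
log(7*2**(19/32)*3**(91/128)*5**(123/128)*7**(3/32)/20) + 2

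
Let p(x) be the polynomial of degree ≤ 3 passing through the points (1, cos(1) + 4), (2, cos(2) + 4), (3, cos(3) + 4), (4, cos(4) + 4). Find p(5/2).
9*cos(3)/16 + 9*cos(2)/16 - cos(1)/16 - cos(4)/16 + 4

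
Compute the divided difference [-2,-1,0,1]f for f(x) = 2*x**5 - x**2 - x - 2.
10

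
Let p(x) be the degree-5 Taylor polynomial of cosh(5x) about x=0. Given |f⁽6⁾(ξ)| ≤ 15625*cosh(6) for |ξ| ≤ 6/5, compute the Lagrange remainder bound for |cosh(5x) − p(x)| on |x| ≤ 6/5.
324*cosh(6)/5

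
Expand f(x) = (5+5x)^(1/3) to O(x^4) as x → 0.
5**(1/3) + 5**(1/3)*x/3 - 5**(1/3)*x**2/9 + 5*5**(1/3)*x**3/81 + O(x**4)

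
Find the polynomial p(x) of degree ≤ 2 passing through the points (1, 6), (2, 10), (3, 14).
4*x + 2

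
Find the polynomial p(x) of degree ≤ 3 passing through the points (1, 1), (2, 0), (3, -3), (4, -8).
-x**2 + 2*x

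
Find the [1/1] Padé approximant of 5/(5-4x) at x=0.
1/(1 - 4*x/5)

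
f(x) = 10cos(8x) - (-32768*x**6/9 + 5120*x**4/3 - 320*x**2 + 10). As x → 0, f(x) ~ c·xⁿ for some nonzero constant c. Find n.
8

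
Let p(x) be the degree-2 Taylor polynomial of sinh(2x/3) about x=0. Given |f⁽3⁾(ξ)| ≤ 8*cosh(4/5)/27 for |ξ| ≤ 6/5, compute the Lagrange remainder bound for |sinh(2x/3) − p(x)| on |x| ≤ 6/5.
32*cosh(4/5)/375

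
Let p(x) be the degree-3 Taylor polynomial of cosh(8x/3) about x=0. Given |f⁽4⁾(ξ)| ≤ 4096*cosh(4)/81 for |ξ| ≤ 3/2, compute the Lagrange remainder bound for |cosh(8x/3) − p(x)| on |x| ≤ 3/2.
32*cosh(4)/3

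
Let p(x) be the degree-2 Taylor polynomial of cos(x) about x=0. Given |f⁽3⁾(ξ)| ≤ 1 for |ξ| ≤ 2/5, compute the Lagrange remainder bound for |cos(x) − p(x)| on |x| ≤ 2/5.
4/375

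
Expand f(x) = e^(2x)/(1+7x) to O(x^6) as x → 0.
1 - 5*x + 37*x**2 - 773*x**3/3 + 5413*x**4/3 - 189451*x**5/15 + O(x**6)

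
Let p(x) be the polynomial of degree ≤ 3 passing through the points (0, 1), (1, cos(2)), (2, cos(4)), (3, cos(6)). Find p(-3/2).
135*cos(4)/16 - 35*cos(6)/16 - 189*cos(2)/16 + 105/16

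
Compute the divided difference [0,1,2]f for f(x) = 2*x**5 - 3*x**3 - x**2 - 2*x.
20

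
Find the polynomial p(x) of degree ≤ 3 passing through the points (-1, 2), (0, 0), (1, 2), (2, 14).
x**3 + 2*x**2 - x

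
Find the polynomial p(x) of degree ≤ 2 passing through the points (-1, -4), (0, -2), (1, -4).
-2*x**2 - 2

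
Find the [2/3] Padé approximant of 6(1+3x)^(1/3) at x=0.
(21*x**2 + 24*x + 6)/(-x**3/6 + 3*x**2/2 + 3*x + 1)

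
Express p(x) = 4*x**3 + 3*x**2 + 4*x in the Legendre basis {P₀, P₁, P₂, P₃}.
P₀ + (32/5)P₁ + (2)P₂ + (8/5)P₃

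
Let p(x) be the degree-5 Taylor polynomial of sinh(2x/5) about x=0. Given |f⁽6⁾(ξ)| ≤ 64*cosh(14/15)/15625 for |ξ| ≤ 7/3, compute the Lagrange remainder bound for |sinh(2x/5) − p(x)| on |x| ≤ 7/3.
470596*cosh(14/15)/512578125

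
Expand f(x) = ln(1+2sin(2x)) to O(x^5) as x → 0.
4*x - 8*x**2 + 56*x**3/3 - 160*x**4/3 + O(x**5)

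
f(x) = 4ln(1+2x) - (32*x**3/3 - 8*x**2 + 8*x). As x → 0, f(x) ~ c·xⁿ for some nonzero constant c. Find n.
4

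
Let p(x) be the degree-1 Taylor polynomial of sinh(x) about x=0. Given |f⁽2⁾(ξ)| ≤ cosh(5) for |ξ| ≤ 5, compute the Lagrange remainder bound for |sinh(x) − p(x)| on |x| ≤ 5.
25*cosh(5)/2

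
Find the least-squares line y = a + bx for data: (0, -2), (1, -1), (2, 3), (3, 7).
a = -29/10, b = 31/10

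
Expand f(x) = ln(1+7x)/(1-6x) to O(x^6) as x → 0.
7*x + 35*x**2/2 + 658*x**3/3 + 2863*x**4/4 + 76559*x**5/10 + O(x**6)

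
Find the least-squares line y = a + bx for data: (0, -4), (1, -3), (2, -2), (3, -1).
a = -4, b = 1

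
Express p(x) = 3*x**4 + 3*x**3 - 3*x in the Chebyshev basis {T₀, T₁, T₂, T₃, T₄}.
(9/8)T₀ + (-3/4)T₁ + (3/2)T₂ + (3/4)T₃ + (3/8)T₄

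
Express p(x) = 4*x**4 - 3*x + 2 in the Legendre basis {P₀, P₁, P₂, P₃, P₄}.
(14/5)P₀ + (-3)P₁ + (16/7)P₂ + (32/35)P₄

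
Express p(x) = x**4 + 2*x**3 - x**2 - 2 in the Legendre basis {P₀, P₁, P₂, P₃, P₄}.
(-32/15)P₀ + (6/5)P₁ + (-2/21)P₂ + (4/5)P₃ + (8/35)P₄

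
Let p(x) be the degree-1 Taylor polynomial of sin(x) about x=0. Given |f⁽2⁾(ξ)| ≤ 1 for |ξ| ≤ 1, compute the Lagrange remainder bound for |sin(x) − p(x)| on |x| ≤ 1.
1/2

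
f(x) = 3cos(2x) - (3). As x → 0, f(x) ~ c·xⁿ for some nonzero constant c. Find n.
2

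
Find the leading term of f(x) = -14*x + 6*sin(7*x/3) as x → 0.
-343*x**3/27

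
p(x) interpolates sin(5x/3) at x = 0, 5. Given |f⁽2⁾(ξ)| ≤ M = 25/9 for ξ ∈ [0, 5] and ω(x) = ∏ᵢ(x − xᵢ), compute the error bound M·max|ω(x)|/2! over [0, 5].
625/72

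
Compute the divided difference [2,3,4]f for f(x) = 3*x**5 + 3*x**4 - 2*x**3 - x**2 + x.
1001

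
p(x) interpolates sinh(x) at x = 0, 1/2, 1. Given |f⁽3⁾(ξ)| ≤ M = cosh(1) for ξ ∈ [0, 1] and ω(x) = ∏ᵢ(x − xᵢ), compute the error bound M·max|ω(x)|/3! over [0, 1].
sqrt(3)*cosh(1)/216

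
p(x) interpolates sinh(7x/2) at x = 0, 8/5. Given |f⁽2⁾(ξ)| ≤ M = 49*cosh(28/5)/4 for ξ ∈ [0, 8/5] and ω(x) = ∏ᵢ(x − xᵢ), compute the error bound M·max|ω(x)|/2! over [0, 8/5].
98*cosh(28/5)/25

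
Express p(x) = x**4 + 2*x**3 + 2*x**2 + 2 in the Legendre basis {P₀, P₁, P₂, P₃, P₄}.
(43/15)P₀ + (6/5)P₁ + (40/21)P₂ + (4/5)P₃ + (8/35)P₄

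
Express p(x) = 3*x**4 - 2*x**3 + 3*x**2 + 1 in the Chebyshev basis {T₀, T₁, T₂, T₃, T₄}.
(29/8)T₀ + (-3/2)T₁ + (3)T₂ + (-1/2)T₃ + (3/8)T₄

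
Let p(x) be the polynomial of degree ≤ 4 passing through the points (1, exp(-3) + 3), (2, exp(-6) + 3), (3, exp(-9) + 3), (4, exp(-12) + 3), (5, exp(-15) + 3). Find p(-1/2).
(-2772*exp(9) - 1540*exp(3) + 315 + 2970*exp(6) + 1155*exp(12) + 384*exp(15))*exp(-15)/128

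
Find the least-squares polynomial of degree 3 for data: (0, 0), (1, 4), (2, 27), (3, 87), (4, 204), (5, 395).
1/63 + (275/378)x + (37/252)x² + (335/108)x³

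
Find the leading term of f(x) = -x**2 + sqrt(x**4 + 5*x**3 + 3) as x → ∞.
5*x/2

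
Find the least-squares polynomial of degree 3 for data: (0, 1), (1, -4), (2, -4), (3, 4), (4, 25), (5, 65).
8/9 + (-1871/378)x + (-97/252)x² + (85/108)x³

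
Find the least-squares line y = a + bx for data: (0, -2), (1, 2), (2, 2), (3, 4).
a = -6/5, b = 9/5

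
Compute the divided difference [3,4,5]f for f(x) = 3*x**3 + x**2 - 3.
37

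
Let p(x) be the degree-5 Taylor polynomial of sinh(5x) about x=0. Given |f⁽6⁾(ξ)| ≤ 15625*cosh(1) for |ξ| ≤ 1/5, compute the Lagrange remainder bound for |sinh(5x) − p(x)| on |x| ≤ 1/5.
cosh(1)/720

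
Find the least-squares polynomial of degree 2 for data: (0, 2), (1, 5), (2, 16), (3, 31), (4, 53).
9/5 + (4/5)x + (3)x²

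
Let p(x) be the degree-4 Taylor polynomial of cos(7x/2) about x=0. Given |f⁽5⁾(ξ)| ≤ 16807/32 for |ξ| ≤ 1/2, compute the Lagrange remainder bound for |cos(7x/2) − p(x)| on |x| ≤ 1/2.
16807/122880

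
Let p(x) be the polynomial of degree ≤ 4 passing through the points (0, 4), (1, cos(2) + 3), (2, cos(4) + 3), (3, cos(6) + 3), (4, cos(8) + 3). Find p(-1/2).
189*cos(4)/64 - 45*cos(6)/32 + 35*cos(8)/128 - 105*cos(2)/32 + 699/128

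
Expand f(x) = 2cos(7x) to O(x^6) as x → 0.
2 - 49*x**2 + 2401*x**4/12 + O(x**6)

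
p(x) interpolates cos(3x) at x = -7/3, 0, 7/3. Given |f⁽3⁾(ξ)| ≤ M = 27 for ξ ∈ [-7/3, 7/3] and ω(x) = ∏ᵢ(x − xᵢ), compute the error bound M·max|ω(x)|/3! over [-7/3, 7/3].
343*sqrt(3)/27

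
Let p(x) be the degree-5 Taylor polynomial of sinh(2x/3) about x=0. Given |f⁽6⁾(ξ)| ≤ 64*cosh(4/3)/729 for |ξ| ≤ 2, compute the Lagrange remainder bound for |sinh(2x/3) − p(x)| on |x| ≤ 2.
256*cosh(4/3)/32805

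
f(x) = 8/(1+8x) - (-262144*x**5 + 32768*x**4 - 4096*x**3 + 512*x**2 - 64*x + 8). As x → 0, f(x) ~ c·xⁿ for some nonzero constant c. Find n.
6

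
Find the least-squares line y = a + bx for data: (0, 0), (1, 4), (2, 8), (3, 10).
a = 2/5, b = 17/5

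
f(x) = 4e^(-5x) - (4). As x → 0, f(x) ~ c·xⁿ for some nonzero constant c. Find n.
1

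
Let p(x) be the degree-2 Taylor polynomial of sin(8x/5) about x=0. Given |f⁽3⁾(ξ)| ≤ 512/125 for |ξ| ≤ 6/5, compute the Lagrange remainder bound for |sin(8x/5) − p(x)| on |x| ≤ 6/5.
18432/15625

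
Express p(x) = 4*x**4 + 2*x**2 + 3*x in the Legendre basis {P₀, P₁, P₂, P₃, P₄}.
(22/15)P₀ + (3)P₁ + (76/21)P₂ + (32/35)P₄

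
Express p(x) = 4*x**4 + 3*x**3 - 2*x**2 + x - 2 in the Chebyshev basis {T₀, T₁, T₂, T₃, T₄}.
(-3/2)T₀ + (13/4)T₁ + T₂ + (3/4)T₃ + (1/2)T₄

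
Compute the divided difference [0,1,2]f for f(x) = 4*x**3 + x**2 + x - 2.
13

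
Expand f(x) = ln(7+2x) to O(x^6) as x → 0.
log(7) + 2*x/7 - 2*x**2/49 + 8*x**3/1029 - 4*x**4/2401 + 32*x**5/84035 + O(x**6)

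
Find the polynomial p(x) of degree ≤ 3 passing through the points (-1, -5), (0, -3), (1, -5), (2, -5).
x**3 - 2*x**2 - x - 3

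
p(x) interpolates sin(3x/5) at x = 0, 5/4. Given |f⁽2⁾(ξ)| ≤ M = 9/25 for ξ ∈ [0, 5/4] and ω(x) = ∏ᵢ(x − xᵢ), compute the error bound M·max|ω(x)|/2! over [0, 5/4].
9/128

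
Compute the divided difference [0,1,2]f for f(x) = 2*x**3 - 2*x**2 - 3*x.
4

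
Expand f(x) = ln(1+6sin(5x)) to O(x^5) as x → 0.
30*x - 450*x**2 + 8875*x**3 - 198750*x**4 + O(x**5)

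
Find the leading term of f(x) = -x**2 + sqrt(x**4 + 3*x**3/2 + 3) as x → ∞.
3*x/4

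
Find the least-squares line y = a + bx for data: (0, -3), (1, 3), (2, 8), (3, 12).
a = -5/2, b = 5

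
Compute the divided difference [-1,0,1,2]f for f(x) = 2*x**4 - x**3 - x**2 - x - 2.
3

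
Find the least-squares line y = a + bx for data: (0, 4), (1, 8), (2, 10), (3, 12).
a = 23/5, b = 13/5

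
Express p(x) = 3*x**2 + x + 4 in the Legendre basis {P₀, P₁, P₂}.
(5)P₀ + P₁ + (2)P₂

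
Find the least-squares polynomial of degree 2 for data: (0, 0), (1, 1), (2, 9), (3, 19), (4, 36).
-1/7 + (-5/7)x + (17/7)x²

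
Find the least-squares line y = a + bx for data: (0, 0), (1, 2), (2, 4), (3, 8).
a = -2/5, b = 13/5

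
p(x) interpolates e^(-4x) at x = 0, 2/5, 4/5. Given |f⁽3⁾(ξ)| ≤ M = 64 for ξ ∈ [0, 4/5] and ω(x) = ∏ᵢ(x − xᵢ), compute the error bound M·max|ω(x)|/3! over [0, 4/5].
512*sqrt(3)/3375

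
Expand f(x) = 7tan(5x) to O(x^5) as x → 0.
35*x + 875*x**3/3 + O(x**5)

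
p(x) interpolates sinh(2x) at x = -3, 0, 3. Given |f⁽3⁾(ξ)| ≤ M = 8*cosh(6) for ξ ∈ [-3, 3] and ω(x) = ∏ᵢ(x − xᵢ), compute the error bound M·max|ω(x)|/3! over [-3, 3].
8*sqrt(3)*cosh(6)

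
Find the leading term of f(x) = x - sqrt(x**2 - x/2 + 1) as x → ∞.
1/4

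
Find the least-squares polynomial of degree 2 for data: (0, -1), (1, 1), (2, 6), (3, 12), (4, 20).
-8/7 + (111/70)x + (13/14)x²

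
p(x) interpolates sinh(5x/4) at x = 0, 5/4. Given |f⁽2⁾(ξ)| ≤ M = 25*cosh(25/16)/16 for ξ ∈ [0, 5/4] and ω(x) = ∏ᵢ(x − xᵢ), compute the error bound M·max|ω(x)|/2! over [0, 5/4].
625*cosh(25/16)/2048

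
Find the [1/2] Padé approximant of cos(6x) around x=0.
1/(18*x**2 + 1)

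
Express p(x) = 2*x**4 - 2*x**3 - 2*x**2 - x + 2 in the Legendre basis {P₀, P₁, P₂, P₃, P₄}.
(26/15)P₀ + (-11/5)P₁ + (-4/21)P₂ + (-4/5)P₃ + (16/35)P₄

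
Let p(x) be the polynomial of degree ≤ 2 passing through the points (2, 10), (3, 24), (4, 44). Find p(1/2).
1/4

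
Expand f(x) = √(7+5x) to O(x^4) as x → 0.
sqrt(7) + 5*sqrt(7)*x/14 - 25*sqrt(7)*x**2/392 + 125*sqrt(7)*x**3/5488 + O(x**4)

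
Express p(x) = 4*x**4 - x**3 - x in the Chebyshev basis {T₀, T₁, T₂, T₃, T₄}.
(3/2)T₀ + (-7/4)T₁ + (2)T₂ + (-1/4)T₃ + (1/2)T₄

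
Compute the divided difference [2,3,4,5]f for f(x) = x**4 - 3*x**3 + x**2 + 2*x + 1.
11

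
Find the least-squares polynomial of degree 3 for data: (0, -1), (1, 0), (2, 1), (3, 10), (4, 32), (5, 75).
-41/42 + (713/252)x + (-37/12)x² + (10/9)x³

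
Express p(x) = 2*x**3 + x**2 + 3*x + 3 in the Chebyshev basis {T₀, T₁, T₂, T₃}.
(7/2)T₀ + (9/2)T₁ + (1/2)T₂ + (1/2)T₃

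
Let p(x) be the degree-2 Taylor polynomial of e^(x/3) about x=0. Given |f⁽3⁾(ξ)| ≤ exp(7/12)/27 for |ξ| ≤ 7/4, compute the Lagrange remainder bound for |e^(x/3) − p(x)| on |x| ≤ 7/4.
343*exp(7/12)/10368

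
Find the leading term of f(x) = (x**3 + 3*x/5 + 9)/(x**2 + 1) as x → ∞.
x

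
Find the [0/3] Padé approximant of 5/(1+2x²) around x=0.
5/(2*x**2 + 1)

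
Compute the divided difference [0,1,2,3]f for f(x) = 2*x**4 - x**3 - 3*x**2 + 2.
11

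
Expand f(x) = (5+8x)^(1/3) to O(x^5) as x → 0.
5**(1/3) + 8*5**(1/3)*x/15 - 64*5**(1/3)*x**2/225 + 512*5**(1/3)*x**3/2025 - 8192*5**(1/3)*x**4/30375 + O(x**5)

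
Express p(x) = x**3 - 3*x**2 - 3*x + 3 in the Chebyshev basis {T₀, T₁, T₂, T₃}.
(3/2)T₀ + (-9/4)T₁ + (-3/2)T₂ + (1/4)T₃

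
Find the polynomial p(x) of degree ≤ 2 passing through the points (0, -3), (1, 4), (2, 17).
3*x**2 + 4*x - 3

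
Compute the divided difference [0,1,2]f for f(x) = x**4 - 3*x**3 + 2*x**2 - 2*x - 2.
0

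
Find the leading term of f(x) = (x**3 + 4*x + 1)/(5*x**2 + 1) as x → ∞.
x/5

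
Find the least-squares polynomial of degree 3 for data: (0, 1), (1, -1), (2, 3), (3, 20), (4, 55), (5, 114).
22/21 + (-32/9)x + (31/84)x² + (35/36)x³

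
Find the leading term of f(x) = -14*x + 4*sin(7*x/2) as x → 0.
-343*x**3/12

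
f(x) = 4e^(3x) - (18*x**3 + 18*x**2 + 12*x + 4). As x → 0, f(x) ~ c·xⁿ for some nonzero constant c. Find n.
4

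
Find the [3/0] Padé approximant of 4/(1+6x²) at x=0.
4 - 24*x**2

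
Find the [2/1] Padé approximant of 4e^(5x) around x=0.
(50*x**2/3 + 40*x/3 + 4)/(1 - 5*x/3)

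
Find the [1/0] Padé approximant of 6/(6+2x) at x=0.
1 - x/3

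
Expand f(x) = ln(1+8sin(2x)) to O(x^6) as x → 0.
16*x - 128*x**2 + 4064*x**3/3 - 48640*x**4/3 + 620960*x**5/3 + O(x**6)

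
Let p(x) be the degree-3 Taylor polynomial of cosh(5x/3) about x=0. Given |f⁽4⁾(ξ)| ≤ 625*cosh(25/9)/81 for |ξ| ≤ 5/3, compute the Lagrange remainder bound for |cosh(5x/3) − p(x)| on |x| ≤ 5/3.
390625*cosh(25/9)/157464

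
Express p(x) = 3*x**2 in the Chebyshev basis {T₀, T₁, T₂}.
(3/2)T₀ + (3/2)T₂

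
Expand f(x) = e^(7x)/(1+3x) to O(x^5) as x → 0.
1 + 4*x + 25*x**2/2 + 59*x**3/3 + 985*x**4/24 + O(x**5)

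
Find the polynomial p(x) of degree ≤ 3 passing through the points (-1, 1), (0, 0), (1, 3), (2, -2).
-2*x**3 + 2*x**2 + 3*x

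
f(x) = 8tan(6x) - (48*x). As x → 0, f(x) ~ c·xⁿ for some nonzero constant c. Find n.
3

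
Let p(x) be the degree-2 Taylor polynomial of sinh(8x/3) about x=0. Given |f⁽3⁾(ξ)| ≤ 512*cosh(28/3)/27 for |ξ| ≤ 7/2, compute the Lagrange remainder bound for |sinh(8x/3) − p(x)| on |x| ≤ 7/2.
10976*cosh(28/3)/81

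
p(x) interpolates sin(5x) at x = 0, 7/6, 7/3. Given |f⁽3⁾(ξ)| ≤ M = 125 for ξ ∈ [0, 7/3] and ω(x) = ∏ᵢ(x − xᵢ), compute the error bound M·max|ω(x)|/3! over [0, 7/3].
42875*sqrt(3)/5832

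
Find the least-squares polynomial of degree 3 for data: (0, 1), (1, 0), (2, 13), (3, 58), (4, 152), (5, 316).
115/126 + (-139/108)x + (-311/126)x² + (331/108)x³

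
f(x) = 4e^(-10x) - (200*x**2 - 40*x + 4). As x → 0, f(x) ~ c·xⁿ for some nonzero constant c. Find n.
3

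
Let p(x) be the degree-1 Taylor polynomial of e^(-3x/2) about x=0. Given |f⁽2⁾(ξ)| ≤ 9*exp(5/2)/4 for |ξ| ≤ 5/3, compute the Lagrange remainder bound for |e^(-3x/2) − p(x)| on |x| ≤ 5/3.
25*exp(5/2)/8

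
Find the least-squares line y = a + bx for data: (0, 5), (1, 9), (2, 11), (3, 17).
a = 24/5, b = 19/5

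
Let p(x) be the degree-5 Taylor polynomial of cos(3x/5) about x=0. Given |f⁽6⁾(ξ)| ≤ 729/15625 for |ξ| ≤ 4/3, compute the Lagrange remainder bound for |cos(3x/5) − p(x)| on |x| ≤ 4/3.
256/703125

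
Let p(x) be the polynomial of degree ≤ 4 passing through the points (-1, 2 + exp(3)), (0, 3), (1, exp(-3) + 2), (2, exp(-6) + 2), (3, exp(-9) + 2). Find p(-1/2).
(-70*exp(6) - 5 + 28*exp(3) + (396 + 35*exp(3))*exp(9))*exp(-9)/128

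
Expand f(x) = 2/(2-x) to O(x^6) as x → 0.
1 + x/2 + x**2/4 + x**3/8 + x**4/16 + x**5/32 + O(x**6)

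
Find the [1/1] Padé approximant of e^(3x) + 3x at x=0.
(21*x/4 + 1)/(1 - 3*x/4)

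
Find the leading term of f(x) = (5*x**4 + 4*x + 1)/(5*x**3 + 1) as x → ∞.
x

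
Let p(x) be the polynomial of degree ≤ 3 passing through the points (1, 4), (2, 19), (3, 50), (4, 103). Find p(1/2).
5/8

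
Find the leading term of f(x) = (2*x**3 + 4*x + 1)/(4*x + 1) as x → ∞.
x**2/2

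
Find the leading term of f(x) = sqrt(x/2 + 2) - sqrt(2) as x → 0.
sqrt(2)*x/8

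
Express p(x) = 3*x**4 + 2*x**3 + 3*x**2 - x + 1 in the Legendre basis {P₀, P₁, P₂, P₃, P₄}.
(13/5)P₀ + (1/5)P₁ + (26/7)P₂ + (4/5)P₃ + (24/35)P₄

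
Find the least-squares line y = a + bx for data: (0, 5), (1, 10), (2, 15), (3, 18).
a = 27/5, b = 22/5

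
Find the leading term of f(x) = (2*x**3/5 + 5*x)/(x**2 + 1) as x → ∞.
2*x/5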